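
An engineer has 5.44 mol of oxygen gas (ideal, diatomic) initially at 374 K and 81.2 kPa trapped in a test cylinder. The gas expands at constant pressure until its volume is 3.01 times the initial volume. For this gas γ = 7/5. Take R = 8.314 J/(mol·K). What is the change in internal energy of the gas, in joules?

85000 J

V₁ = nRT₁/P₁ = 5.44×8.314×374/81.2 = 208 L.
Isobaric: P stays 81.2 kPa; V/T = const ⇒ T₂ = 1130 K, V₂ = 627 L.
For an ideal gas ΔU = nCvΔT with Cv = (5/2)R = 20.8 J/(mol·K).
ΔU = 5.44×20.8×(1130−374) = 85000 J.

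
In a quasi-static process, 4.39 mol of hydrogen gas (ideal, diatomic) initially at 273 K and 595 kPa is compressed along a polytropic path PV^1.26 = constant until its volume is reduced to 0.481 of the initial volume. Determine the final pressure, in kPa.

1500 kPa

V₁ = nRT₁/P₁ = 4.39×8.314×273/595 = 16.7 L.
Polytropic n=1.26: T₂ = T₁(V₁/V₂)^(n−1) = 273×(2.08)^0.26 = 330 K; P₂ = P₁(V₁/V₂)^n = 1500 kPa.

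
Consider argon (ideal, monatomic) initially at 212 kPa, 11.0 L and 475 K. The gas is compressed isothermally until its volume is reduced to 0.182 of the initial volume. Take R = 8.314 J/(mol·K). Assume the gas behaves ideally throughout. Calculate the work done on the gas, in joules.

3970 J

n = P₁V₁/(RT₁) = 212×11.0/(8.314×475) = 0.591 mol.
Isothermal: T stays 475 K; PV = const ⇒ V₂ = 2.00 L, P₂ = 1160 kPa.
W = nRT ln(V₂/V₁) = 0.591×8.314×475×ln(0.182) = -3970 J.
Work done on the gas = −W_by = 3970 J.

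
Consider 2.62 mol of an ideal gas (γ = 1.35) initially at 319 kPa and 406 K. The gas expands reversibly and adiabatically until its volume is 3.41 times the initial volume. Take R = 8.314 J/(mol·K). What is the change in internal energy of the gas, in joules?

-8820 J

V₁ = nRT₁/P₁ = 2.62×8.314×406/319 = 27.7 L.
Adiabatic: TV^(γ−1) = const ⇒ T₂ = 406×(0.293)^0.350 = 264 K; PV^γ = const ⇒ P₂ = 60.9 kPa.
For an ideal gas ΔU = nCvΔT with Cv = R/(γ−1) = 23.8 J/(mol·K).
ΔU = 2.62×23.8×(264−406) = -8820 J.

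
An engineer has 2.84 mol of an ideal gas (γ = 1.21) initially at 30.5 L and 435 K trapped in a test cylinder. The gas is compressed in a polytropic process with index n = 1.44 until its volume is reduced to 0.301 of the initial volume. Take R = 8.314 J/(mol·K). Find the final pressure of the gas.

P₁ = nRT₁/V₁ = 2.84×8.314×435/30.5 = 337 kPa.
Polytropic n=1.44: T₂ = T₁(V₁/V₂)^(n−1) = 435×(3.32)^0.44 = 738 K; P₂ = P₁(V₁/V₂)^n = 1900 kPa.

1900 kPa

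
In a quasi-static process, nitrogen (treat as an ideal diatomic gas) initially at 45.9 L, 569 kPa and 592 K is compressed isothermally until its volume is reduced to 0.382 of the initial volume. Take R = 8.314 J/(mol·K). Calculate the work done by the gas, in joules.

-25100 J

n = P₁V₁/(RT₁) = 569×45.9/(8.314×592) = 5.31 mol.
Isothermal: T stays 592 K; PV = const ⇒ V₂ = 17.5 L, P₂ = 1490 kPa.
W = nRT ln(V₂/V₁) = 5.31×8.314×592×ln(0.382) = -25100 J.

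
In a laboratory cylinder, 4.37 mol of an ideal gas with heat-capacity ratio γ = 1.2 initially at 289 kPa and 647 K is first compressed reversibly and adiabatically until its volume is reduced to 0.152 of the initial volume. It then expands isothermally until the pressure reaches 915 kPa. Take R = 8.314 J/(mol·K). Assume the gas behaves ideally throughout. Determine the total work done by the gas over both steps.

-15800 J

V₁ = nRT₁/P₁ = 4.37×8.314×647/289 = 81.3 L.
Step 1 — Adiabatic: TV^(γ−1) = const ⇒ T₂ = 647×(6.58)^0.200 = 943 K; PV^γ = const ⇒ P₂ = 2770 kPa.
ΔU = nCvΔT = 4.37×41.6×(943−647) = 53800 J.
Q = 0 for an adiabatic process, so W = −ΔU = -53800 J.
State after step 1: P = 2770 kPa, V = 12.4 L, T = 943 K.
Step 2 — Isothermal: T stays 943 K; PV = const ⇒ V₂ = 37.4 L, P₂ = 915 kPa.
ΔU = 0 (ideal gas, T constant).
W = nRT ln(V₂/V₁) = 4.37×8.314×943×ln(3.03) = 38000 J.
Q = ΔU + W = 38000 J.
Net over both steps: W = -15800 J, Q = 38000 J, ΔU = 53800 J.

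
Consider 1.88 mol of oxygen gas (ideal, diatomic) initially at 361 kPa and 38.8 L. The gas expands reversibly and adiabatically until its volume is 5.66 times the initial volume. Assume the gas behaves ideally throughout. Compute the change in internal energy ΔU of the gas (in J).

T₁ = P₁V₁/(nR) = 361×38.8/(1.88×8.314) = 896 K.
Adiabatic: TV^(γ−1) = const ⇒ T₂ = 896×(0.177)^0.400 = 448 K; PV^γ = const ⇒ P₂ = 31.9 kPa.
For an ideal gas ΔU = nCvΔT with Cv = (5/2)R = 20.8 J/(mol·K).
ΔU = 1.88×20.8×(448−896) = -17500 J.

-17500 J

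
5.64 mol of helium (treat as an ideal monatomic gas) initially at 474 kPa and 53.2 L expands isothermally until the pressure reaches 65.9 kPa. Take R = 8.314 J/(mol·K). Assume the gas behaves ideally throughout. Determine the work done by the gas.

T₁ = P₁V₁/(nR) = 474×53.2/(5.64×8.314) = 538 K.
Isothermal: T stays 538 K; PV = const ⇒ V₂ = 383 L, P₂ = 65.9 kPa.
W = nRT ln(V₂/V₁) = 5.64×8.314×538×ln(7.19) = 49800 J.

49800 J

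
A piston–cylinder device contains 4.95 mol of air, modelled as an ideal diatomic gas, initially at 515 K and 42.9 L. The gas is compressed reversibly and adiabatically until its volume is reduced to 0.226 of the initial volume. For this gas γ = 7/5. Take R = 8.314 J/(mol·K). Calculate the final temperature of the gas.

P₁ = nRT₁/V₁ = 4.95×8.314×515/42.9 = 494 kPa.
Adiabatic: TV^(γ−1) = const ⇒ T₂ = 515×(4.42)^0.400 = 934 K; PV^γ = const ⇒ P₂ = 3960 kPa.

934 K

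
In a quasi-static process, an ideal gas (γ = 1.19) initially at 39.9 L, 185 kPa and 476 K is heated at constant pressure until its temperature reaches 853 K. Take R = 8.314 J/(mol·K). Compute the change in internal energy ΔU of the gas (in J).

n = P₁V₁/(RT₁) = 185×39.9/(8.314×476) = 1.87 mol.
Isobaric: P stays 185 kPa; V/T = const ⇒ T₂ = 853 K, V₂ = 71.5 L.
For an ideal gas ΔU = nCvΔT with Cv = R/(γ−1) = 43.8 J/(mol·K).
ΔU = 1.87×43.8×(853−476) = 30800 J.

30800 J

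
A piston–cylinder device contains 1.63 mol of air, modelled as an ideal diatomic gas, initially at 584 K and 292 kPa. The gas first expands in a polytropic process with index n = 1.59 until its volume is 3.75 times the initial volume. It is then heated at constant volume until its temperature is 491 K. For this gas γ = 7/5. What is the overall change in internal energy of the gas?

-3150 J

V₁ = nRT₁/P₁ = 1.63×8.314×584/292 = 27.1 L.
Step 1 — Polytropic n=1.59: T₂ = T₁(V₁/V₂)^(n−1) = 584×(0.267)^0.59 = 268 K; P₂ = P₁(V₁/V₂)^n = 35.7 kPa.
W = (P₁V₁−P₂V₂)/(n−1) = (292×27.1−35.7×102)/0.59 = 7260 J.
ΔU = nCvΔT = 1.63×20.8×(268−584) = -10700 J.
Q = ΔU + W = -3450 J.
State after step 1: P = 35.7 kPa, V = 102 L, T = 268 K.
Step 2 — Isochoric: V stays 102 L; P/T = const ⇒ T₂ = 491 K, P₂ = 65.5 kPa.
W = 0 (no volume change).
ΔU = nCvΔT = 1.63×20.8×(491−268) = 7560 J.
Q = ΔU = 7560 J.
Net over both steps: W = 7260 J, Q = 4110 J, ΔU = -3150 J.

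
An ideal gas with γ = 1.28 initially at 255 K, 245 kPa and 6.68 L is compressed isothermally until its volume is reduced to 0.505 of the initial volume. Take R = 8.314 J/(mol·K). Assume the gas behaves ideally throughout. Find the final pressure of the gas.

485 kPa

Isothermal: T stays 255 K; PV = const ⇒ V₂ = 3.37 L, P₂ = 485 kPa.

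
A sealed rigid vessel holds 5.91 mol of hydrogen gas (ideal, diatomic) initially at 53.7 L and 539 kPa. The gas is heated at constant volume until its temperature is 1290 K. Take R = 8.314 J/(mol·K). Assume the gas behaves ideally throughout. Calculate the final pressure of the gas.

T₁ = P₁V₁/(nR) = 539×53.7/(5.91×8.314) = 589 K.
Isochoric: V stays 53.7 L; P/T = const ⇒ T₂ = 1290 K, P₂ = 1180 kPa.

1180 kPa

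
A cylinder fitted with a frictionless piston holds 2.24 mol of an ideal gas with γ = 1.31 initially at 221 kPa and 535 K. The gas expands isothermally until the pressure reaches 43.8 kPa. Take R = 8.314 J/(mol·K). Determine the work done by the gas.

16100 J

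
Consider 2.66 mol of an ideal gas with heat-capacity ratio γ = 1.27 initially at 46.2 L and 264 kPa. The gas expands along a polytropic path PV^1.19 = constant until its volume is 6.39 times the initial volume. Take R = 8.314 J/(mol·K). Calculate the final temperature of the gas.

388 K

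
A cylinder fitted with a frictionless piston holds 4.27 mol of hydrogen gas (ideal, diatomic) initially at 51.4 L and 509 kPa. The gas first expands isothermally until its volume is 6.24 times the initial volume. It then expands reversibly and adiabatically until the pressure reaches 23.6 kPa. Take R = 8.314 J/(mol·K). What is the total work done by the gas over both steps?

67400 J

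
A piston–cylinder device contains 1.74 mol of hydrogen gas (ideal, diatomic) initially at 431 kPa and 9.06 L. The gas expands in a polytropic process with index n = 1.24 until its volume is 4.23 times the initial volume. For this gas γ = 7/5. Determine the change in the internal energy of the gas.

T₁ = P₁V₁/(nR) = 431×9.06/(1.74×8.314) = 270 K.
Polytropic n=1.24: T₂ = T₁(V₁/V₂)^(n−1) = 270×(0.236)^0.24 = 191 K; P₂ = P₁(V₁/V₂)^n = 72.1 kPa.
For an ideal gas ΔU = nCvΔT with Cv = (5/2)R = 20.8 J/(mol·K).
ΔU = 1.74×20.8×(191−270) = -2860 J.

-2860 J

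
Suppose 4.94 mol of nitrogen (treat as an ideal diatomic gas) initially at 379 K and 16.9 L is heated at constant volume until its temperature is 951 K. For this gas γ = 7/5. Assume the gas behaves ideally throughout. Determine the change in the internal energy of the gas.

P₁ = nRT₁/V₁ = 4.94×8.314×379/16.9 = 921 kPa.
Isochoric: V stays 16.9 L; P/T = const ⇒ T₂ = 951 K, P₂ = 2310 kPa.
For an ideal gas ΔU = nCvΔT with Cv = (5/2)R = 20.8 J/(mol·K).
ΔU = 4.94×20.8×(951−379) = 58700 J.

58700 J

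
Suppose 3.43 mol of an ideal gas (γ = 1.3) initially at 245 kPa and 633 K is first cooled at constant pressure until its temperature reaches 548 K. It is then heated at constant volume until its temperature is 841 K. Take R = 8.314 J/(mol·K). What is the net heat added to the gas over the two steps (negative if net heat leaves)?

V₁ = nRT₁/P₁ = 3.43×8.314×633/245 = 73.7 L.
Step 1 — Isobaric: P stays 245 kPa; V/T = const ⇒ T₂ = 548 K, V₂ = 63.8 L.
W = PΔV = 245×(63.8−73.7) kPa·L = -2420 J.
ΔU = nCvΔT = 3.43×27.7×(548−633) = -8080 J.
Q = ΔU + W = nCpΔT = -10500 J.
State after step 1: P = 245 kPa, V = 63.8 L, T = 548 K.
Step 2 — Isochoric: V stays 63.8 L; P/T = const ⇒ T₂ = 841 K, P₂ = 376 kPa.
W = 0 (no volume change).
ΔU = nCvΔT = 3.43×27.7×(841−548) = 27900 J.
Q = ΔU = 27900 J.
Net over both steps: W = -2420 J, Q = 17300 J, ΔU = 19800 J.

17300 J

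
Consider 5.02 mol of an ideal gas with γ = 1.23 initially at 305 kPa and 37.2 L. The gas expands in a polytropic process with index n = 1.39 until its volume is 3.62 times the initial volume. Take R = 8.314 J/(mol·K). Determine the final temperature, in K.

T₁ = P₁V₁/(nR) = 305×37.2/(5.02×8.314) = 272 K.
Polytropic n=1.39: T₂ = T₁(V₁/V₂)^(n−1) = 272×(0.276)^0.39 = 165 K; P₂ = P₁(V₁/V₂)^n = 51.0 kPa.

165 K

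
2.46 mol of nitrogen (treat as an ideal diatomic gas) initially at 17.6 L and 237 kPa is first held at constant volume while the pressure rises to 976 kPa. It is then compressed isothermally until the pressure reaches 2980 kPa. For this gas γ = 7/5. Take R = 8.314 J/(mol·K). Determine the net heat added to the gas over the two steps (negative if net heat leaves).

T₁ = P₁V₁/(nR) = 237×17.6/(2.46×8.314) = 204 K.
Step 1 — Isochoric: V stays 17.6 L; P/T = const ⇒ T₂ = 840 K, P₂ = 976 kPa.
W = 0 (no volume change).
ΔU = nCvΔT = 2.46×20.8×(840−204) = 32500 J.
Q = ΔU = 32500 J.
State after step 1: P = 976 kPa, V = 17.6 L, T = 840 K.
Step 2 — Isothermal: T stays 840 K; PV = const ⇒ V₂ = 5.76 L, P₂ = 2980 kPa.
ΔU = 0 (ideal gas, T constant).
W = nRT ln(V₂/V₁) = 2.46×8.314×840×ln(0.328) = -19200 J.
Q = ΔU + W = -19200 J.
Net over both steps: W = -19200 J, Q = 13300 J, ΔU = 32500 J.

13300 J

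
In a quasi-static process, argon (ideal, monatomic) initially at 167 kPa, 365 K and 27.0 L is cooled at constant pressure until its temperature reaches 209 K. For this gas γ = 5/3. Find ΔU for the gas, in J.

n = P₁V₁/(RT₁) = 167×27.0/(8.314×365) = 1.49 mol.
Isobaric: P stays 167 kPa; V/T = const ⇒ T₂ = 209 K, V₂ = 15.5 L.
For an ideal gas ΔU = nCvΔT with Cv = (3/2)R = 12.5 J/(mol·K).
ΔU = 1.49×12.5×(209−365) = -2890 J.

-2890 J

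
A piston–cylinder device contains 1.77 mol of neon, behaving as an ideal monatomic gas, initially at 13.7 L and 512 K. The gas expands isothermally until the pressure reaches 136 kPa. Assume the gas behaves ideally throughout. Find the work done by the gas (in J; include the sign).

10500 J

P₁ = nRT₁/V₁ = 1.77×8.314×512/13.7 = 550 kPa.
Isothermal: T stays 512 K; PV = const ⇒ V₂ = 55.4 L, P₂ = 136 kPa.
W = nRT ln(V₂/V₁) = 1.77×8.314×512×ln(4.04) = 10500 J.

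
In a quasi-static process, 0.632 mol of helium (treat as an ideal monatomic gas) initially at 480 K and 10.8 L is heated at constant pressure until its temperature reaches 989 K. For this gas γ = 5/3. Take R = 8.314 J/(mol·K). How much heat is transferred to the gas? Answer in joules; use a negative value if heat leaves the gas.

P₁ = nRT₁/V₁ = 0.632×8.314×480/10.8 = 234 kPa.
Isobaric: P stays 234 kPa; V/T = const ⇒ T₂ = 989 K, V₂ = 22.3 L.
W = PΔV = 234×(22.3−10.8) kPa·L = 2670 J.
ΔU = nCvΔT = 0.632×12.5×(989−480) = 4010 J.
Q = ΔU + W = nCpΔT = 6690 J.

6690 J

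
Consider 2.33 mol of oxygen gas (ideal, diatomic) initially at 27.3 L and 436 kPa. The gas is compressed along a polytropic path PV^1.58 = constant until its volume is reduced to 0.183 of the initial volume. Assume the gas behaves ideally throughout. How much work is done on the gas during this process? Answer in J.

34400 J

T₁ = P₁V₁/(nR) = 436×27.3/(2.33×8.314) = 614 K.
Polytropic n=1.58: T₂ = T₁(V₁/V₂)^(n−1) = 614×(5.46)^0.58 = 1650 K; P₂ = P₁(V₁/V₂)^n = 6380 kPa.
W = (P₁V₁−P₂V₂)/(n−1) = (436×27.3−6380×5.00)/0.58 = -34400 J.
Work done on the gas = −W_by = 34400 J.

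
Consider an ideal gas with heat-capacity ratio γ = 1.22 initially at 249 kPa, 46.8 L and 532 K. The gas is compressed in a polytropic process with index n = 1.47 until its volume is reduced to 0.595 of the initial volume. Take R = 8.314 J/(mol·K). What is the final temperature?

Polytropic n=1.47: T₂ = T₁(V₁/V₂)^(n−1) = 532×(1.68)^0.47 = 679 K; P₂ = P₁(V₁/V₂)^n = 534 kPa.

679 K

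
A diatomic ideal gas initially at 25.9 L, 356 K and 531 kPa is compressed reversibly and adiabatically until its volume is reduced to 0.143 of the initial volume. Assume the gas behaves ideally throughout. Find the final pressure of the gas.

8080 kPa

Adiabatic: TV^(γ−1) = const ⇒ T₂ = 356×(6.99)^0.400 = 775 K; PV^γ = const ⇒ P₂ = 8080 kPa.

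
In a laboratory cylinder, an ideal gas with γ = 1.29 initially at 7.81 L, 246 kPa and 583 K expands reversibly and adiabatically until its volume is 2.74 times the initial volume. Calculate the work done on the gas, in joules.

n = P₁V₁/(RT₁) = 246×7.81/(8.314×583) = 0.396 mol.
Adiabatic: TV^(γ−1) = const ⇒ T₂ = 583×(0.365)^0.290 = 435 K; PV^γ = const ⇒ P₂ = 67.0 kPa.
ΔU = nCvΔT = 0.396×28.7×(435−583) = -1680 J.
Q = 0 for an adiabatic process, so W = −ΔU = 1680 J.
Work done on the gas = −W_by = -1680 J.

-1680 J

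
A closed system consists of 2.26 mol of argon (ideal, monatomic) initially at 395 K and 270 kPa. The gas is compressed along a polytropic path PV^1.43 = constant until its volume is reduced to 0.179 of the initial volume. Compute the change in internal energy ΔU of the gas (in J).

12200 J

V₁ = nRT₁/P₁ = 2.26×8.314×395/270 = 27.5 L.
Polytropic n=1.43: T₂ = T₁(V₁/V₂)^(n−1) = 395×(5.59)^0.43 = 828 K; P₂ = P₁(V₁/V₂)^n = 3160 kPa.
For an ideal gas ΔU = nCvΔT with Cv = (3/2)R = 12.5 J/(mol·K).
ΔU = 2.26×12.5×(828−395) = 12200 J.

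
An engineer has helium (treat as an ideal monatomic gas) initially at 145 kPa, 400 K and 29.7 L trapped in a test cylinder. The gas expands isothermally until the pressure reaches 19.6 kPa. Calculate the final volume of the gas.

220 L

Isothermal: T stays 400 K; PV = const ⇒ V₂ = 220 L, P₂ = 19.6 kPa.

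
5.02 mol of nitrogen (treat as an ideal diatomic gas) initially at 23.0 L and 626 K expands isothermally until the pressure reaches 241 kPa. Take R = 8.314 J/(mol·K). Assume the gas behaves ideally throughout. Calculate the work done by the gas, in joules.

40500 J

P₁ = nRT₁/V₁ = 5.02×8.314×626/23.0 = 1140 kPa.
Isothermal: T stays 626 K; PV = const ⇒ V₂ = 108 L, P₂ = 241 kPa.
W = nRT ln(V₂/V₁) = 5.02×8.314×626×ln(4.71) = 40500 J.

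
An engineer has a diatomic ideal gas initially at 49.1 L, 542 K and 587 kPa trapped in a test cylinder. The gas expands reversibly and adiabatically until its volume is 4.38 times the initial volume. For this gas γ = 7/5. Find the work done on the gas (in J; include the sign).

-32100 J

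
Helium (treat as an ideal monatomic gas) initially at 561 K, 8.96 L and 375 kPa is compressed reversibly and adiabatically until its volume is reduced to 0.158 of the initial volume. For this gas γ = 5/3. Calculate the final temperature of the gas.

1920 K

Adiabatic: TV^(γ−1) = const ⇒ T₂ = 561×(6.33)^0.667 = 1920 K; PV^γ = const ⇒ P₂ = 8120 kPa.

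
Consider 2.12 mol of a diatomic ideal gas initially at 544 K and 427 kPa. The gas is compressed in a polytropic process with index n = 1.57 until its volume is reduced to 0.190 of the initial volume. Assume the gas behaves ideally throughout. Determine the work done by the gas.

V₁ = nRT₁/P₁ = 2.12×8.314×544/427 = 22.5 L.
Polytropic n=1.57: T₂ = T₁(V₁/V₂)^(n−1) = 544×(5.26)^0.57 = 1400 K; P₂ = P₁(V₁/V₂)^n = 5790 kPa.
W = (P₁V₁−P₂V₂)/(n−1) = (427×22.5−5790×4.27)/0.57 = -26500 J.

-26500 J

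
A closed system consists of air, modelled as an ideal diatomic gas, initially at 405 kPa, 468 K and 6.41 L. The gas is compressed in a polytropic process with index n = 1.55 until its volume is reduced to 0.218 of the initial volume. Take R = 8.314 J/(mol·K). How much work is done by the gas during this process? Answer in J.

-6190 J

n = P₁V₁/(RT₁) = 405×6.41/(8.314×468) = 0.667 mol.
Polytropic n=1.55: T₂ = T₁(V₁/V₂)^(n−1) = 468×(4.59)^0.55 = 1080 K; P₂ = P₁(V₁/V₂)^n = 4290 kPa.
W = (P₁V₁−P₂V₂)/(n−1) = (405×6.41−4290×1.40)/0.55 = -6190 J.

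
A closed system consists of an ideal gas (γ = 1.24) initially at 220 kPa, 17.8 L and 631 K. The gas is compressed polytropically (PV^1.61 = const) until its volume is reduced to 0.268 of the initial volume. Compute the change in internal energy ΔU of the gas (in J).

n = P₁V₁/(RT₁) = 220×17.8/(8.314×631) = 0.746 mol.
Polytropic n=1.61: T₂ = T₁(V₁/V₂)^(n−1) = 631×(3.73)^0.61 = 1410 K; P₂ = P₁(V₁/V₂)^n = 1830 kPa.
For an ideal gas ΔU = nCvΔT with Cv = R/(γ−1) = 34.6 J/(mol·K).
ΔU = 0.746×34.6×(1410−631) = 20100 J.

20100 J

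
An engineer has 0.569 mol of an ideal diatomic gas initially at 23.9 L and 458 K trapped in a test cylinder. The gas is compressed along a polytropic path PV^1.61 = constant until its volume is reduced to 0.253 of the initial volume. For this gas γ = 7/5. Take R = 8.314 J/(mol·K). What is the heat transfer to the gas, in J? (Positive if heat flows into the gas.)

2450 J

P₁ = nRT₁/V₁ = 0.569×8.314×458/23.9 = 90.7 kPa.
Polytropic n=1.61: T₂ = T₁(V₁/V₂)^(n−1) = 458×(3.95)^0.61 = 1060 K; P₂ = P₁(V₁/V₂)^n = 829 kPa.
W = (P₁V₁−P₂V₂)/(n−1) = (90.7×23.9−829×6.05)/0.61 = -4660 J.
ΔU = nCvΔT = 0.569×20.8×(1060−458) = 7110 J.
Q = ΔU + W = 2450 J.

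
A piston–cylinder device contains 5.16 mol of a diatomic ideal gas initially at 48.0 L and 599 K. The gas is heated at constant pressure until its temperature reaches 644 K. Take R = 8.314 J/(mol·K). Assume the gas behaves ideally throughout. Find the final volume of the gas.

P₁ = nRT₁/V₁ = 5.16×8.314×599/48.0 = 535 kPa.
Isobaric: P stays 535 kPa; V/T = const ⇒ T₂ = 644 K, V₂ = 51.6 L.

51.6 L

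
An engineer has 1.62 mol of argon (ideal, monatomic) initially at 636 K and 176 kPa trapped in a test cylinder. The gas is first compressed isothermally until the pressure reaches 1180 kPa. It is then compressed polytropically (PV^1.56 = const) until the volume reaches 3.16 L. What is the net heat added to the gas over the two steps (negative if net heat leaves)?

-17800 J

V₁ = nRT₁/P₁ = 1.62×8.314×636/176 = 48.7 L.
Step 1 — Isothermal: T stays 636 K; PV = const ⇒ V₂ = 7.26 L, P₂ = 1180 kPa.
ΔU = 0 (ideal gas, T constant).
W = nRT ln(V₂/V₁) = 1.62×8.314×636×ln(0.149) = -16300 J.
Q = ΔU + W = -16300 J.
State after step 1: P = 1180 kPa, V = 7.26 L, T = 636 K.
Step 2 — Polytropic n=1.56: T₂ = T₁(V₁/V₂)^(n−1) = 636×(2.30)^0.56 = 1010 K; P₂ = P₁(V₁/V₂)^n = 4320 kPa.
W = (P₁V₁−P₂V₂)/(n−1) = (1180×7.26−4320×3.16)/0.56 = -9070 J.
ΔU = nCvΔT = 1.62×12.5×(1010−636) = 7620 J.
Q = ΔU + W = -1450 J.
Net over both steps: W = -25400 J, Q = -17800 J, ΔU = 7620 J.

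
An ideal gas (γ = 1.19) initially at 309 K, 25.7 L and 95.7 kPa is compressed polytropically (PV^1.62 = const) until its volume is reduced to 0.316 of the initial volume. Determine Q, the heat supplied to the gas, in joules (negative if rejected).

9360 J

n = P₁V₁/(RT₁) = 95.7×25.7/(8.314×309) = 0.957 mol.
Polytropic n=1.62: T₂ = T₁(V₁/V₂)^(n−1) = 309×(3.16)^0.62 = 631 K; P₂ = P₁(V₁/V₂)^n = 619 kPa.
W = (P₁V₁−P₂V₂)/(n−1) = (95.7×25.7−619×8.12)/0.62 = -4140 J.
ΔU = nCvΔT = 0.957×43.8×(631−309) = 13500 J.
Q = ΔU + W = 9360 J.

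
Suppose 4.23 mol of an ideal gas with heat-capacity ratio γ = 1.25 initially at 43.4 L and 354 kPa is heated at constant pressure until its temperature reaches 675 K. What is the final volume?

T₁ = P₁V₁/(nR) = 354×43.4/(4.23×8.314) = 437 K.
Isobaric: P stays 354 kPa; V/T = const ⇒ T₂ = 675 K, V₂ = 67.1 L.

67.1 L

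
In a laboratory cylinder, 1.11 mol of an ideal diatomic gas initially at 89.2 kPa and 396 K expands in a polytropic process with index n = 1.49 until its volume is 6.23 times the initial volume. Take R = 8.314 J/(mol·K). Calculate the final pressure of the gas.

5.84 kPa

V₁ = nRT₁/P₁ = 1.11×8.314×396/89.2 = 41.0 L.
Polytropic n=1.49: T₂ = T₁(V₁/V₂)^(n−1) = 396×(0.161)^0.49 = 162 K; P₂ = P₁(V₁/V₂)^n = 5.84 kPa.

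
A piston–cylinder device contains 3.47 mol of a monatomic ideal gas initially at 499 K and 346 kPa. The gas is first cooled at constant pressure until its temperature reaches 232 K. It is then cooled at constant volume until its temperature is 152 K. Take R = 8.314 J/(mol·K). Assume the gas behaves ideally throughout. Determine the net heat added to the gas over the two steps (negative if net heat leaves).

V₁ = nRT₁/P₁ = 3.47×8.314×499/346 = 41.6 L.
Step 1 — Isobaric: P stays 346 kPa; V/T = const ⇒ T₂ = 232 K, V₂ = 19.3 L.
W = PΔV = 346×(19.3−41.6) kPa·L = -7700 J.
ΔU = nCvΔT = 3.47×12.5×(232−499) = -11600 J.
Q = ΔU + W = nCpΔT = -19300 J.
State after step 1: P = 346 kPa, V = 19.3 L, T = 232 K.
Step 2 — Isochoric: V stays 19.3 L; P/T = const ⇒ T₂ = 152 K, P₂ = 227 kPa.
W = 0 (no volume change).
ΔU = nCvΔT = 3.47×12.5×(152−232) = -3460 J.
Q = ΔU = -3460 J.
Net over both steps: W = -7700 J, Q = -22700 J, ΔU = -15000 J.

-22700 J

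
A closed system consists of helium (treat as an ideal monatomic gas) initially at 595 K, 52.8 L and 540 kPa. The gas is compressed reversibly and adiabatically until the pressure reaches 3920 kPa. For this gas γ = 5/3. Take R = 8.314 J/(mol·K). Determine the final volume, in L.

Adiabatic: T₂/T₁ = (P₂/P₁)^((γ−1)/γ) ⇒ T₂ = 595×(7.26)^0.400 = 1310 K; V₂ = 16.1 L.

16.1 L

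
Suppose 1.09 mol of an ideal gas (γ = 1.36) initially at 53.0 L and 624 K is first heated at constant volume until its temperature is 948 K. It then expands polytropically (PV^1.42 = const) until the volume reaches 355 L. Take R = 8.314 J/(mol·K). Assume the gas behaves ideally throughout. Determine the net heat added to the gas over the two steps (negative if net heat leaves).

P₁ = nRT₁/V₁ = 1.09×8.314×624/53.0 = 107 kPa.
Step 1 — Isochoric: V stays 53.0 L; P/T = const ⇒ T₂ = 948 K, P₂ = 162 kPa.
W = 0 (no volume change).
ΔU = nCvΔT = 1.09×23.1×(948−624) = 8160 J.
Q = ΔU = 8160 J.
State after step 1: P = 162 kPa, V = 53.0 L, T = 948 K.
Step 2 — Polytropic n=1.42: T₂ = T₁(V₁/V₂)^(n−1) = 948×(0.149)^0.42 = 426 K; P₂ = P₁(V₁/V₂)^n = 10.9 kPa.
W = (P₁V₁−P₂V₂)/(n−1) = (162×53.0−10.9×355)/0.42 = 11300 J.
ΔU = nCvΔT = 1.09×23.1×(426−948) = -13100 J.
Q = ΔU + W = -1880 J.
Net over both steps: W = 11300 J, Q = 6280 J, ΔU = -4970 J.

6280 J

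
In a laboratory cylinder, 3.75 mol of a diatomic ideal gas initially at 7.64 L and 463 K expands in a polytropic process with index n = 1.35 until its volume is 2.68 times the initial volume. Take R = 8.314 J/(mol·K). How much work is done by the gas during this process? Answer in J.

P₁ = nRT₁/V₁ = 3.75×8.314×463/7.64 = 1890 kPa.
Polytropic n=1.35: T₂ = T₁(V₁/V₂)^(n−1) = 463×(0.373)^0.35 = 328 K; P₂ = P₁(V₁/V₂)^n = 499 kPa.
W = (P₁V₁−P₂V₂)/(n−1) = (1890×7.64−499×20.5)/0.35 = 12000 J.

12000 J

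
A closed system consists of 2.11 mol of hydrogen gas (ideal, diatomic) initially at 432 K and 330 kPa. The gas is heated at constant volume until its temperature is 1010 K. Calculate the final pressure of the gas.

V₁ = nRT₁/P₁ = 2.11×8.314×432/330 = 23.0 L.
Isochoric: V stays 23.0 L; P/T = const ⇒ T₂ = 1010 K, P₂ = 772 kPa.

772 kPa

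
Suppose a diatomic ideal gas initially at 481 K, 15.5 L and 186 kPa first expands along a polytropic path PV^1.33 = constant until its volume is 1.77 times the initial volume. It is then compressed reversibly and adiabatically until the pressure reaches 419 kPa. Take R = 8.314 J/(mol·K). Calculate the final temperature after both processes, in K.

624 K

n = P₁V₁/(RT₁) = 186×15.5/(8.314×481) = 0.721 mol.
Step 1 — Polytropic n=1.33: T₂ = T₁(V₁/V₂)^(n−1) = 481×(0.565)^0.33 = 398 K; P₂ = P₁(V₁/V₂)^n = 87.0 kPa.
W = (P₁V₁−P₂V₂)/(n−1) = (186×15.5−87.0×27.4)/0.33 = 1500 J.
ΔU = nCvΔT = 0.721×20.8×(398−481) = -1240 J.
Q = ΔU + W = 263 J.
State after step 1: P = 87.0 kPa, V = 27.4 L, T = 398 K.
Step 2 — Adiabatic: T₂/T₁ = (P₂/P₁)^((γ−1)/γ) ⇒ T₂ = 398×(4.81)^0.286 = 624 K; V₂ = 8.93 L.
ΔU = nCvΔT = 0.721×20.8×(624−398) = 3380 J.
Q = 0 for an adiabatic process, so W = −ΔU = -3380 J.
Net over both steps: W = -1880 J, Q = 263 J, ΔU = 2150 J.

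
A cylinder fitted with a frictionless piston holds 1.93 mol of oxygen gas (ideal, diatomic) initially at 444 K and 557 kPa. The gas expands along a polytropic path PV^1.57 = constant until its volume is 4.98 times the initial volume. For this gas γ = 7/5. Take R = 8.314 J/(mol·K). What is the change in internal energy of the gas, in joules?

-10700 J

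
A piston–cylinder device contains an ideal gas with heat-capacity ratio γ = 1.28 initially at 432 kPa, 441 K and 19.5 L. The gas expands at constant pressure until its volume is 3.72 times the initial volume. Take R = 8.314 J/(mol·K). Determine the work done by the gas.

22900 J

n = P₁V₁/(RT₁) = 432×19.5/(8.314×441) = 2.30 mol.
Isobaric: P stays 432 kPa; V/T = const ⇒ T₂ = 1640 K, V₂ = 72.5 L.
W = PΔV = 432×(72.5−19.5) kPa·L = 22900 J.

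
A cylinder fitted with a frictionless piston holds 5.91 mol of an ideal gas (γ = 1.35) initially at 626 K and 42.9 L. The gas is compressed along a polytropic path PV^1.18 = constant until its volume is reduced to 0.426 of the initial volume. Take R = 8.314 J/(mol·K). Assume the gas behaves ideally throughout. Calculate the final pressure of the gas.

P₁ = nRT₁/V₁ = 5.91×8.314×626/42.9 = 717 kPa.
Polytropic n=1.18: T₂ = T₁(V₁/V₂)^(n−1) = 626×(2.35)^0.18 = 730 K; P₂ = P₁(V₁/V₂)^n = 1960 kPa.

1960 kPa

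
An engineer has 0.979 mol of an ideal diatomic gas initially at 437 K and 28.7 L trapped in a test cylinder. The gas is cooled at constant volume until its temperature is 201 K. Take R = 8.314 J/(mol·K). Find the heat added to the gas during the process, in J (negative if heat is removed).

P₁ = nRT₁/V₁ = 0.979×8.314×437/28.7 = 124 kPa.
Isochoric: V stays 28.7 L; P/T = const ⇒ T₂ = 201 K, P₂ = 57.0 kPa.
W = 0 (no volume change).
ΔU = nCvΔT = 0.979×20.8×(201−437) = -4800 J.
Q = ΔU = -4800 J.

-4800 J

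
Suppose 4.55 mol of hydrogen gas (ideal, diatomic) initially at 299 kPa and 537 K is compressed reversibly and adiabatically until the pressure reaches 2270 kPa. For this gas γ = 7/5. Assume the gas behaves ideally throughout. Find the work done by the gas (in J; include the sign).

V₁ = nRT₁/P₁ = 4.55×8.314×537/299 = 67.9 L.
Adiabatic: T₂/T₁ = (P₂/P₁)^((γ−1)/γ) ⇒ T₂ = 537×(7.59)^0.286 = 958 K; V₂ = 16.0 L.
ΔU = nCvΔT = 4.55×20.8×(958−537) = 39800 J.
Q = 0 for an adiabatic process, so W = −ΔU = -39800 J.

-39800 J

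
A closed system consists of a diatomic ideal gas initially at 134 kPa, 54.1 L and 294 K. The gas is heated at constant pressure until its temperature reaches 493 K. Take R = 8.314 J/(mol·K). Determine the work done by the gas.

4910 J

n = P₁V₁/(RT₁) = 134×54.1/(8.314×294) = 2.97 mol.
Isobaric: P stays 134 kPa; V/T = const ⇒ T₂ = 493 K, V₂ = 90.7 L.
W = PΔV = 134×(90.7−54.1) kPa·L = 4910 J.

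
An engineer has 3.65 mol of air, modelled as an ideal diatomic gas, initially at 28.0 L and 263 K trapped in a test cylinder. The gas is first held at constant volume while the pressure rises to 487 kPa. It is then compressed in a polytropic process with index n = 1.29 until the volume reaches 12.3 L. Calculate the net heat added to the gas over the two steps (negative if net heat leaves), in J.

10700 J

P₁ = nRT₁/V₁ = 3.65×8.314×263/28.0 = 285 kPa.
Step 1 — Isochoric: V stays 28.0 L; P/T = const ⇒ T₂ = 449 K, P₂ = 487 kPa.
W = 0 (no volume change).
ΔU = nCvΔT = 3.65×20.8×(449−263) = 14100 J.
Q = ΔU = 14100 J.
State after step 1: P = 487 kPa, V = 28.0 L, T = 449 K.
Step 2 — Polytropic n=1.29: T₂ = T₁(V₁/V₂)^(n−1) = 449×(2.28)^0.29 = 570 K; P₂ = P₁(V₁/V₂)^n = 1410 kPa.
W = (P₁V₁−P₂V₂)/(n−1) = (487×28.0−1410×12.3)/0.29 = -12700 J.
ΔU = nCvΔT = 3.65×20.8×(570−449) = 9180 J.
Q = ΔU + W = -3480 J.
Net over both steps: W = -12700 J, Q = 10700 J, ΔU = 23300 J.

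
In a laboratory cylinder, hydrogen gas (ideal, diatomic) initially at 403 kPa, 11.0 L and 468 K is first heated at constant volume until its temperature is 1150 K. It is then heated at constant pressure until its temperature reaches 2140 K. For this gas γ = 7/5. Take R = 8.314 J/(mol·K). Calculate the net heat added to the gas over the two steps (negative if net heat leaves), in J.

49000 J

n = P₁V₁/(RT₁) = 403×11.0/(8.314×468) = 1.14 mol.
Step 1 — Isochoric: V stays 11.0 L; P/T = const ⇒ T₂ = 1150 K, P₂ = 990 kPa.
W = 0 (no volume change).
ΔU = nCvΔT = 1.14×20.8×(1150−468) = 16200 J.
Q = ΔU = 16200 J.
State after step 1: P = 990 kPa, V = 11.0 L, T = 1150 K.
Step 2 — Isobaric: P stays 990 kPa; V/T = const ⇒ T₂ = 2140 K, V₂ = 20.5 L.
W = PΔV = 990×(20.5−11.0) kPa·L = 9380 J.
ΔU = nCvΔT = 1.14×20.8×(2140−1150) = 23400 J.
Q = ΔU + W = nCpΔT = 32800 J.
Net over both steps: W = 9380 J, Q = 49000 J, ΔU = 39600 J.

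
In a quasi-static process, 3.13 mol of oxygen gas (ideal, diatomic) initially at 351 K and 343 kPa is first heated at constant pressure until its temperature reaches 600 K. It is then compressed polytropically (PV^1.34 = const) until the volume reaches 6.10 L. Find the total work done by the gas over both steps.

-38500 J

V₁ = nRT₁/P₁ = 3.13×8.314×351/343 = 26.6 L.
Step 1 — Isobaric: P stays 343 kPa; V/T = const ⇒ T₂ = 600 K, V₂ = 45.5 L.
W = PΔV = 343×(45.5−26.6) kPa·L = 6480 J.
ΔU = nCvΔT = 3.13×20.8×(600−351) = 16200 J.
Q = ΔU + W = nCpΔT = 22700 J.
State after step 1: P = 343 kPa, V = 45.5 L, T = 600 K.
Step 2 — Polytropic n=1.34: T₂ = T₁(V₁/V₂)^(n−1) = 600×(7.46)^0.34 = 1190 K; P₂ = P₁(V₁/V₂)^n = 5070 kPa.
W = (P₁V₁−P₂V₂)/(n−1) = (343×45.5−5070×6.10)/0.34 = -45000 J.
ΔU = nCvΔT = 3.13×20.8×(1190−600) = 38300 J.
Q = ΔU + W = -6750 J.
Net over both steps: W = -38500 J, Q = 15900 J, ΔU = 54500 J.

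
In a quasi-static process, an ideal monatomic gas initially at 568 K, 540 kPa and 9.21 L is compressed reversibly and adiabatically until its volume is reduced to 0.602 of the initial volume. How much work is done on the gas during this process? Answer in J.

3000 J

n = P₁V₁/(RT₁) = 540×9.21/(8.314×568) = 1.05 mol.
Adiabatic: TV^(γ−1) = const ⇒ T₂ = 568×(1.66)^0.667 = 797 K; PV^γ = const ⇒ P₂ = 1260 kPa.
ΔU = nCvΔT = 1.05×12.5×(797−568) = 3000 J.
Q = 0 for an adiabatic process, so W = −ΔU = -3000 J.
Work done on the gas = −W_by = 3000 J.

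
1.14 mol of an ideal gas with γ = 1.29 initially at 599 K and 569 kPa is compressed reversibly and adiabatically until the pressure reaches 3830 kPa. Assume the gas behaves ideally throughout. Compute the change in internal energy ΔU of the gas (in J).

V₁ = nRT₁/P₁ = 1.14×8.314×599/569 = 9.98 L.
Adiabatic: T₂/T₁ = (P₂/P₁)^((γ−1)/γ) ⇒ T₂ = 599×(6.73)^0.225 = 920 K; V₂ = 2.28 L.
For an ideal gas ΔU = nCvΔT with Cv = R/(γ−1) = 28.7 J/(mol·K).
ΔU = 1.14×28.7×(920−599) = 10500 J.

10500 J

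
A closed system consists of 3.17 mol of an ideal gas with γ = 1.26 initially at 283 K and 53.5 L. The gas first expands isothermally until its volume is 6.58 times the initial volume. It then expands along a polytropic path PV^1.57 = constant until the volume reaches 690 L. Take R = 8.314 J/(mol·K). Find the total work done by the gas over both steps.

18200 J

P₁ = nRT₁/V₁ = 3.17×8.314×283/53.5 = 139 kPa.
Step 1 — Isothermal: T stays 283 K; PV = const ⇒ V₂ = 352 L, P₂ = 21.2 kPa.
ΔU = 0 (ideal gas, T constant).
W = nRT ln(V₂/V₁) = 3.17×8.314×283×ln(6.58) = 14100 J.
Q = ΔU + W = 14100 J.
State after step 1: P = 21.2 kPa, V = 352 L, T = 283 K.
Step 2 — Polytropic n=1.57: T₂ = T₁(V₁/V₂)^(n−1) = 283×(0.510)^0.57 = 193 K; P₂ = P₁(V₁/V₂)^n = 7.37 kPa.
W = (P₁V₁−P₂V₂)/(n−1) = (21.2×352−7.37×690)/0.57 = 4170 J.
ΔU = nCvΔT = 3.17×32.0×(193−283) = -9140 J.
Q = ΔU + W = -4970 J.
Net over both steps: W = 18200 J, Q = 9080 J, ΔU = -9140 J.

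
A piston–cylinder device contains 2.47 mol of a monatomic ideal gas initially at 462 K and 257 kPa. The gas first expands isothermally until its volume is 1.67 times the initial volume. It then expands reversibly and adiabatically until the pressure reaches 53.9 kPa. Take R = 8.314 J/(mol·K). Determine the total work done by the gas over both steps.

9740 J

V₁ = nRT₁/P₁ = 2.47×8.314×462/257 = 36.9 L.
Step 1 — Isothermal: T stays 462 K; PV = const ⇒ V₂ = 61.6 L, P₂ = 154 kPa.
ΔU = 0 (ideal gas, T constant).
W = nRT ln(V₂/V₁) = 2.47×8.314×462×ln(1.67) = 4870 J.
Q = ΔU + W = 4870 J.
State after step 1: P = 154 kPa, V = 61.6 L, T = 462 K.
Step 2 — Adiabatic: T₂/T₁ = (P₂/P₁)^((γ−1)/γ) ⇒ T₂ = 462×(0.350)^0.400 = 304 K; V₂ = 116 L.
ΔU = nCvΔT = 2.47×12.5×(304−462) = -4880 J.
Q = 0 for an adiabatic process, so W = −ΔU = 4880 J.
Net over both steps: W = 9740 J, Q = 4870 J, ΔU = -4880 J.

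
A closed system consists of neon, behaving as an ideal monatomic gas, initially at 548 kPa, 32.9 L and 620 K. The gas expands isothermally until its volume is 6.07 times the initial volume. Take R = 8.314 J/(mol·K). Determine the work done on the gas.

-32500 J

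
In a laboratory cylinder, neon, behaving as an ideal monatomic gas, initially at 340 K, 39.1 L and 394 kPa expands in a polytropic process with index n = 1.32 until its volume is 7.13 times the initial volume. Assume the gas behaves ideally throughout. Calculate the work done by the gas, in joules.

n = P₁V₁/(RT₁) = 394×39.1/(8.314×340) = 5.45 mol.
Polytropic n=1.32: T₂ = T₁(V₁/V₂)^(n−1) = 340×(0.140)^0.32 = 181 K; P₂ = P₁(V₁/V₂)^n = 29.5 kPa.
W = (P₁V₁−P₂V₂)/(n−1) = (394×39.1−29.5×279)/0.32 = 22500 J.

22500 J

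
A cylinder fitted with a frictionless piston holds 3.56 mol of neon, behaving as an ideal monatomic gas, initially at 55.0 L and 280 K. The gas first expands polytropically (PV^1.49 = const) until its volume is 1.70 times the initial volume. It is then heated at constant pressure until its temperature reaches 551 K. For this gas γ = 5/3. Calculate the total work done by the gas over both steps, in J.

P₁ = nRT₁/V₁ = 3.56×8.314×280/55.0 = 151 kPa.
Step 1 — Polytropic n=1.49: T₂ = T₁(V₁/V₂)^(n−1) = 280×(0.588)^0.49 = 216 K; P₂ = P₁(V₁/V₂)^n = 68.3 kPa.
W = (P₁V₁−P₂V₂)/(n−1) = (151×55.0−68.3×93.5)/0.49 = 3870 J.
ΔU = nCvΔT = 3.56×12.5×(216−280) = -2850 J.
Q = ΔU + W = 1030 J.
State after step 1: P = 68.3 kPa, V = 93.5 L, T = 216 K.
Step 2 — Isobaric: P stays 68.3 kPa; V/T = const ⇒ T₂ = 551 K, V₂ = 239 L.
W = PΔV = 68.3×(239−93.5) kPa·L = 9920 J.
ΔU = nCvΔT = 3.56×12.5×(551−216) = 14900 J.
Q = ΔU + W = nCpΔT = 24800 J.
Net over both steps: W = 13800 J, Q = 25800 J, ΔU = 12000 J.

13800 J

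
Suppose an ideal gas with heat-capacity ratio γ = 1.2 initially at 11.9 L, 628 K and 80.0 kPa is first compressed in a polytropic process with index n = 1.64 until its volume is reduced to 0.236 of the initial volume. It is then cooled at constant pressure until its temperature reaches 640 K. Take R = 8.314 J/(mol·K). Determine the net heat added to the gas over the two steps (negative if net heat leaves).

-3600 J

n = P₁V₁/(RT₁) = 80.0×11.9/(8.314×628) = 0.182 mol.
Step 1 — Polytropic n=1.64: T₂ = T₁(V₁/V₂)^(n−1) = 628×(4.24)^0.64 = 1580 K; P₂ = P₁(V₁/V₂)^n = 854 kPa.
W = (P₁V₁−P₂V₂)/(n−1) = (80.0×11.9−854×2.81)/0.64 = -2260 J.
ΔU = nCvΔT = 0.182×41.6×(1580−628) = 7230 J.
Q = ΔU + W = 4970 J.
State after step 1: P = 854 kPa, V = 2.81 L, T = 1580 K.
Step 2 — Isobaric: P stays 854 kPa; V/T = const ⇒ T₂ = 640 K, V₂ = 1.14 L.
W = PΔV = 854×(1.14−2.81) kPa·L = -1430 J.
ΔU = nCvΔT = 0.182×41.6×(640−1580) = -7140 J.
Q = ΔU + W = nCpΔT = -8570 J.
Net over both steps: W = -3690 J, Q = -3600 J, ΔU = 91.0 J.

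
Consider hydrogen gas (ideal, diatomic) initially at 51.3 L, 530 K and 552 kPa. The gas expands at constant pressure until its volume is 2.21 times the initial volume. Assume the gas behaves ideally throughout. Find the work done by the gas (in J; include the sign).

34300 J

n = P₁V₁/(RT₁) = 552×51.3/(8.314×530) = 6.43 mol.
Isobaric: P stays 552 kPa; V/T = const ⇒ T₂ = 1170 K, V₂ = 113 L.
W = PΔV = 552×(113−51.3) kPa·L = 34300 J.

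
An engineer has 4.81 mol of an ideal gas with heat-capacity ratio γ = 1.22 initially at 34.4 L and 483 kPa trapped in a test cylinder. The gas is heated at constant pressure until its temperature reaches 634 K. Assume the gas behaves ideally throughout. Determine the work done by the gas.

8740 J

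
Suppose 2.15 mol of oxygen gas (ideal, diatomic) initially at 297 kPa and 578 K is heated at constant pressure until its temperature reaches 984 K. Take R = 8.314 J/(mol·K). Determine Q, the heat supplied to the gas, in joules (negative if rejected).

V₁ = nRT₁/P₁ = 2.15×8.314×578/297 = 34.8 L.
Isobaric: P stays 297 kPa; V/T = const ⇒ T₂ = 984 K, V₂ = 59.2 L.
W = PΔV = 297×(59.2−34.8) kPa·L = 7260 J.
ΔU = nCvΔT = 2.15×20.8×(984−578) = 18100 J.
Q = ΔU + W = nCpΔT = 25400 J.

25400 J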